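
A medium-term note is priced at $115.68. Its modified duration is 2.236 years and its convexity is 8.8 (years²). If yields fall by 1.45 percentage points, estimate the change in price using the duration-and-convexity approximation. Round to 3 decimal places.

+$3.858

Duration effect: -D_mod·Δy = -2.236 × (-0.0145) = +0.032422
Convexity effect: ½·C·(Δy)² = 0.5 × 8.8 × (-0.0145)² = +0.0009251
ΔP/P ≈ +0.032422 + 0.0009251 = +0.0333471
ΔP ≈ 115.68 × (+0.0333471) = +3.857592528.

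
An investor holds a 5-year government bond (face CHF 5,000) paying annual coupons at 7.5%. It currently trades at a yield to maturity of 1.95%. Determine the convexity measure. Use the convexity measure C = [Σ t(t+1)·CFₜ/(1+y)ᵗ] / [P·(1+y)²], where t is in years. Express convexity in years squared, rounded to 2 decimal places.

24.47

With y = 0.0195:
  t   CF        PV=CF/(1+0.0195)^t    t·PV        t(t+1)·PV
  1       375.00       367.8274       367.8274         735.6547
  2       375.00       360.7919       721.5838       2,164.7515
  3       375.00       353.8910     1,061.6731       4,246.6926
  4       375.00       347.1222     1,388.4887       6,942.4433
  5     5,375.00     4,880.2528    24,401.2639     146,407.5836
  Σ                  6,309.8853    27,940.8370     160,497.1257
P = 6,309.8853.
Convexity = Σ t(t+1)·PV / [P·(1+y)²] = 160,497.1257 / (6,309.8853 × 1.039380) = 24.47211.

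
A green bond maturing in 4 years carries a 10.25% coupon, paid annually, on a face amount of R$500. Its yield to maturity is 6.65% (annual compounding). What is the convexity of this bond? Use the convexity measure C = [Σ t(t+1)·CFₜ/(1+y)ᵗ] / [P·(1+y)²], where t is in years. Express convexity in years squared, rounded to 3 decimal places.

With y = 0.0665:
  t   CF        PV=CF/(1+0.0665)^t    t·PV        t(t+1)·PV
  1        51.25        48.0544        48.0544          96.1088
  2        51.25        45.0580        90.1160         270.3481
  3        51.25        42.2485       126.7455         506.9820
  4       551.25       426.0937     1,704.3750       8,521.8750
  Σ                    561.4547     1,969.2909       9,395.3139
P = 561.4547.
Convexity = Σ t(t+1)·PV / [P·(1+y)²] = 9,395.3139 / (561.4547 × 1.137422) = 14.71211.

14.712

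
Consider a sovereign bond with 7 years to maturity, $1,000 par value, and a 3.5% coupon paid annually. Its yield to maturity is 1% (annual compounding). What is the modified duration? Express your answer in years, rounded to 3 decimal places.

Periodic yield y = 0.01. First find Macaulay duration:
  t   CF        PV=CF/(1+0.01)^t    t·PV
  1        35.00        34.6535        34.6535
  2        35.00        34.3104        68.6207
  3        35.00        33.9707       101.9120
  4        35.00        33.6343       134.5372
  5        35.00        33.3013       166.5065
  6        35.00        32.9716       197.8295
  7     1,035.00       965.3632     6,757.5423
  Σ                  1,168.2049     7,461.6017
P = 1,168.2049; Macaulay duration = 7,461.6017 / 1,168.2049 = 6.38724 years.
Modified duration = D_Mac / (1 + y) = 6.38724 / 1.01 = 6.32400 years.

6.324 years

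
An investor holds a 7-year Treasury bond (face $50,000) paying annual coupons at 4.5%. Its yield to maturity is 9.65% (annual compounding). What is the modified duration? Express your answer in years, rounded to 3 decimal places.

5.472 years

Periodic yield y = 0.0965. First find Macaulay duration:
  t   CF        PV=CF/(1+0.0965)^t    t·PV
  1     2,250.00     2,051.9836     2,051.9836
  2     2,250.00     1,871.3941     3,742.7881
  3     2,250.00     1,706.6977     5,120.0932
  4     2,250.00     1,556.4959     6,225.9835
  5     2,250.00     1,419.5129     7,097.5644
  6     2,250.00     1,294.5854     7,767.5123
  7    52,250.00    27,417.3731   191,921.6120
  Σ                 37,318.0427   223,927.5371
P = 37,318.0427; Macaulay duration = 223,927.5371 / 37,318.0427 = 6.00052 years.
Modified duration = D_Mac / (1 + y) = 6.00052 / 1.0965 = 5.47243 years.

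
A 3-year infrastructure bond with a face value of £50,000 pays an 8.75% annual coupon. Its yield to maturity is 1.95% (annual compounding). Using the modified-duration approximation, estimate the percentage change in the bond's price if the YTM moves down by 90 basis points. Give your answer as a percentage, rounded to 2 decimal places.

+2.46%

Periodic yield y = 0.0195. Modified duration first:
  t   CF        PV=CF/(1+0.0195)^t    t·PV
  1     4,375.00     4,291.3193     4,291.3193
  2     4,375.00     4,209.2391     8,418.4782
  3    54,375.00    51,314.2020   153,942.6061
  Σ                 59,814.7604   166,652.4035
P = 59,814.7604; D_Mac = 2.78614 yrs; D_mod = 2.78614/(1+0.0195) = 2.73285 yrs.
ΔP/P ≈ -D_mod · Δy = -2.73285 × (-0.009) = +0.024596 = +2.4596%.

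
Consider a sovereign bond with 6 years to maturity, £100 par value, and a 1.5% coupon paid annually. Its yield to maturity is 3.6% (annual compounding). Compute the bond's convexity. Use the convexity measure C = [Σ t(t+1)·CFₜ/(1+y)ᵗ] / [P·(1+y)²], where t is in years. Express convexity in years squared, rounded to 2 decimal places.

With y = 0.036:
  t   CF        PV=CF/(1+0.036)^t    t·PV        t(t+1)·PV
  1         1.50         1.4479         1.4479           2.8958
  2         1.50         1.3976         2.7951           8.3854
  3         1.50         1.3490         4.0470          16.1880
  4         1.50         1.3021         5.2085          26.0425
  5         1.50         1.2569         6.2844          37.7063
  6       101.50        82.0933       492.5596       3,447.9170
  Σ                     88.8467       512.3424       3,539.1349
P = 88.8467.
Convexity = Σ t(t+1)·PV / [P·(1+y)²] = 3,539.1349 / (88.8467 × 1.073296) = 37.11387.

37.11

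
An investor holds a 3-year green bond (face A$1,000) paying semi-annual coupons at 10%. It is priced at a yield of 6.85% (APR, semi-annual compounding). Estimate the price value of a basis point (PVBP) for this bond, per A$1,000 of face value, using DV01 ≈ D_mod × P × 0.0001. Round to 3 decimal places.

Periodic yield y = 0.03425.
  t   CF        PV=CF/(1+0.03425)^t    t·PV
  1        50.00        48.3442        48.3442
  2        50.00        46.7433        93.4865
  3        50.00        45.1953       135.5859
  4        50.00        43.6986       174.7945
  5        50.00        42.2515       211.2576
  6     1,050.00       857.8989     5,147.3935
  Σ                  1,084.1319     5,810.8623
P = 1,084.1319; D_Mac = 5.35992 half-year periods = 2.67996 yrs; D_mod = 2.59121 yrs.
DV01 ≈ 2.59121 × 1,084.1319 × 0.0001 = 0.280922.

A$0.281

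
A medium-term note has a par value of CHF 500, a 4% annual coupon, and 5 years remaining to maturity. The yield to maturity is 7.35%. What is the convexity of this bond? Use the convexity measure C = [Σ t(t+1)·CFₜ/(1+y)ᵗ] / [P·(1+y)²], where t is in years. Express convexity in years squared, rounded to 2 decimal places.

With y = 0.0735:
  t   CF        PV=CF/(1+0.0735)^t    t·PV        t(t+1)·PV
  1        20.00        18.6306        18.6306          37.2613
  2        20.00        17.3551        34.7101         104.1303
  3        20.00        16.1668        48.5004         194.0015
  4        20.00        15.0599        60.2396         301.1978
  5       520.00       364.7482     1,823.7408      10,942.4445
  Σ                    431.9605     1,985.8214      11,579.0355
P = 431.9605.
Convexity = Σ t(t+1)·PV / [P·(1+y)²] = 11,579.0355 / (431.9605 × 1.152402) = 23.26078.

23.26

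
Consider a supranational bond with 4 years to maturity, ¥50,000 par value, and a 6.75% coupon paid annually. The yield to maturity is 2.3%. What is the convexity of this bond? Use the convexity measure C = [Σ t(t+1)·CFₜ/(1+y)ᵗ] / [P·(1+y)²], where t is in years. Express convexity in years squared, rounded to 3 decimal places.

With y = 0.023:
  t   CF        PV=CF/(1+0.023)^t    t·PV        t(t+1)·PV
  1     3,375.00     3,299.1202     3,299.1202       6,598.2405
  2     3,375.00     3,224.9465     6,449.8929      19,349.6788
  3     3,375.00     3,152.4403     9,457.3210      37,829.2841
  4    53,375.00    48,734.3697   194,937.4786     974,687.3932
  Σ                 58,410.8767   214,143.8128   1,038,464.5965
P = 58,410.8767.
Convexity = Σ t(t+1)·PV / [P·(1+y)²] = 1,038,464.5965 / (58,410.8767 × 1.046529) = 16.98817.

16.988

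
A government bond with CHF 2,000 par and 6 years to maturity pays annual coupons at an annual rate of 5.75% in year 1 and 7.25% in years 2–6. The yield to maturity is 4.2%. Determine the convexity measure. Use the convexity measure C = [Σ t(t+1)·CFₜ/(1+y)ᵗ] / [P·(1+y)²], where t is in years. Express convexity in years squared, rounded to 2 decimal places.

31.77

With y = 0.042:
  t   CF        PV=CF/(1+0.042)^t    t·PV        t(t+1)·PV
  1       115.00       110.3647       110.3647         220.7294
  2       145.00       133.5465       267.0930         801.2791
  3       145.00       128.1636       384.4909       1,537.9637
  4       145.00       122.9977       491.9910       2,459.9548
  5       145.00       118.0401       590.2003       3,541.2017
  6     2,145.00     1,675.7954    10,054.7721      70,383.4050
  Σ                  2,288.9080    11,898.9120      78,944.5336
P = 2,288.9080.
Convexity = Σ t(t+1)·PV / [P·(1+y)²] = 78,944.5336 / (2,288.9080 × 1.085764) = 31.76569.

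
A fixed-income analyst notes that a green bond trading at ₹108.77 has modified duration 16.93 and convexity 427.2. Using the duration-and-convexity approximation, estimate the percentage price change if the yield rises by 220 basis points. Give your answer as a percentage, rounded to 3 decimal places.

Duration effect: -D_mod·Δy = -16.93 × (+0.022) = -0.372460
Convexity effect: ½·C·(Δy)² = 0.5 × 427.2 × (0.022)² = +0.1033824
ΔP/P ≈ -0.372460 + 0.1033824 = -0.2690776
= -26.90776%.

-26.908%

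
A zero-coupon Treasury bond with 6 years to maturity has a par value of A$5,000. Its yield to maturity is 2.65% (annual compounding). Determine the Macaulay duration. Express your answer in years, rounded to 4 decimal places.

6.0000 years

A zero-coupon bond has a single cash flow at maturity, so its Macaulay duration equals its maturity: 6 years.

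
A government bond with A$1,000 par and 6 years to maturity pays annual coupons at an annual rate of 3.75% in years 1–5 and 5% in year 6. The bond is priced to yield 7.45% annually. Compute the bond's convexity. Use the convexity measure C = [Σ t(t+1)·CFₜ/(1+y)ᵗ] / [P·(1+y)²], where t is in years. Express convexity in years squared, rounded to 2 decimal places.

31.80

With y = 0.0745:
  t   CF        PV=CF/(1+0.0745)^t    t·PV        t(t+1)·PV
  1        37.50        34.9000        34.9000          69.7999
  2        37.50        32.4802        64.9604         194.8811
  3        37.50        30.2282        90.6845         362.7382
  4        37.50        28.1323       112.5293         562.6465
  5        37.50        26.1818       130.9089         785.4534
  6     1,050.00       682.2614     4,093.5682      28,654.9774
  Σ                    834.1838     4,527.5512      30,630.4964
P = 834.1838.
Convexity = Σ t(t+1)·PV / [P·(1+y)²] = 30,630.4964 / (834.1838 × 1.154550) = 31.80383.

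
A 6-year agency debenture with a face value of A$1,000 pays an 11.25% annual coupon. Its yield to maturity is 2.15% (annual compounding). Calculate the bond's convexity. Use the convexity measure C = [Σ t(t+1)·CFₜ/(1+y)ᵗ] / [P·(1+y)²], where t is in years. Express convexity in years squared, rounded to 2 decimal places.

With y = 0.0215:
  t   CF        PV=CF/(1+0.0215)^t    t·PV        t(t+1)·PV
  1       112.50       110.1322       110.1322         220.2643
  2       112.50       107.8142       215.6283         646.8849
  3       112.50       105.5449       316.6348       1,266.5393
  4       112.50       103.3235       413.2939       2,066.4697
  5       112.50       101.1488       505.7439       3,034.4635
  6     1,112.50       979.1964     5,875.1782      41,126.2474
  Σ                  1,507.1599     7,436.6113      48,360.8691
P = 1,507.1599.
Convexity = Σ t(t+1)·PV / [P·(1+y)²] = 48,360.8691 / (1,507.1599 × 1.043462) = 30.75091.

30.75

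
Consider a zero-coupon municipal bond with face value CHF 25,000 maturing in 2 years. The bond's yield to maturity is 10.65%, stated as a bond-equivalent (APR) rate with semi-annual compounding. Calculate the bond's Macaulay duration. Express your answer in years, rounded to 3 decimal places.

A zero-coupon bond has a single cash flow at maturity, so its Macaulay duration equals its maturity: 2 years.
(Equivalently: 4 semi-annual periods ÷ 2 = 2 years.)

2.000 years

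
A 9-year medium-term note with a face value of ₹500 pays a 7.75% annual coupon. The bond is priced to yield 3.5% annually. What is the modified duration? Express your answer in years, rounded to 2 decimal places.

6.88 years

Periodic yield y = 0.035. First find Macaulay duration:
  t   CF        PV=CF/(1+0.035)^t    t·PV
  1        38.75        37.4396        37.4396
  2        38.75        36.1735        72.3471
  3        38.75        34.9503       104.8508
  4        38.75        33.7684       135.0735
  5        38.75        32.6265       163.1323
  6        38.75        31.5231       189.1389
  7        38.75        30.4571       213.2000
  8        38.75        29.4272       235.4176
  9       538.75       395.2976     3,557.6781
  Σ                    661.6633     4,708.2780
P = 661.6633; Macaulay duration = 4,708.2780 / 661.6633 = 7.11582 years.
Modified duration = D_Mac / (1 + y) = 7.11582 / 1.035 = 6.87519 years.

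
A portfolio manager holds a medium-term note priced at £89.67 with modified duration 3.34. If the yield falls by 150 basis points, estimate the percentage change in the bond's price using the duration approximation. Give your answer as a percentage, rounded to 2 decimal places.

Duration approximation: ΔP/P ≈ -D_mod · Δy = -3.34 × (-0.015) = +0.050100.
As a percentage: +5.0100%.

+5.01%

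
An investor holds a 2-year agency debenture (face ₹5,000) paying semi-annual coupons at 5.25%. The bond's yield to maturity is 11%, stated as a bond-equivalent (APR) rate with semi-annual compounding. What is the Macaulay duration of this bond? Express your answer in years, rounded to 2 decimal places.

Periodic yield y = 0.055. Discount each cash flow and weight by its period:
  t   CF        PV=CF/(1+0.055)^t    t·PV
  1       131.25       124.4076       124.4076
  2       131.25       117.9219       235.8438
  3       131.25       111.7743       335.3229
  4     5,131.25     4,142.0309    16,568.1237
  Σ                  4,496.1347    17,263.6979
Price P = Σ PV = 4,496.1347.
Macaulay duration = Σ(t·PV) / P = 17,263.6979 / 4,496.1347 = 3.83968 half-year periods.
In years: 3.83968 / 2 = 1.91984 years.

1.92 years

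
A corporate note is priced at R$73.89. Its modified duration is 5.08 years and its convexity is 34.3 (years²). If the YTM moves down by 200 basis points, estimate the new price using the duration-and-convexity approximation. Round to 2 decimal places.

R$81.90

Duration effect: -D_mod·Δy = -5.08 × (-0.02) = +0.101600
Convexity effect: ½·C·(Δy)² = 0.5 × 34.3 × (-0.02)² = +0.0068600
ΔP/P ≈ +0.101600 + 0.0068600 = +0.108460
New price ≈ 73.89 × (1 + 0.108460) = 81.9041094.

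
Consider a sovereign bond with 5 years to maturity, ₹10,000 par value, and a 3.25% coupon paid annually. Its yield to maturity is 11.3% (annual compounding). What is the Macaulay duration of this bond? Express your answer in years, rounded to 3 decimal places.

Periodic yield y = 0.113. Discount each cash flow and weight by its year:
  t   CF        PV=CF/(1+0.113)^t    t·PV
  1       325.00       292.0036       292.0036
  2       325.00       262.3572       524.7145
  3       325.00       235.7208       707.1623
  4       325.00       211.7887       847.1546
  5    10,325.00     6,045.2496    30,226.2481
  Σ                  7,047.1199    32,597.2831
Price P = Σ PV = 7,047.1199.
Macaulay duration = Σ(t·PV) / P = 32,597.2831 / 7,047.1199 = 4.62562 years.

4.626 years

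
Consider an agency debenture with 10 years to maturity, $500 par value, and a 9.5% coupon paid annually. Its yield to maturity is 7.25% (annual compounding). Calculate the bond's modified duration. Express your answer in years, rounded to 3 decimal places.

Periodic yield y = 0.0725. First find Macaulay duration:
  t   CF        PV=CF/(1+0.0725)^t    t·PV
  1        47.50        44.2890        44.2890
  2        47.50        41.2951        82.5903
  3        47.50        38.5036       115.5109
  4        47.50        35.9008       143.6033
  5        47.50        33.4740       167.3698
  6        47.50        31.2112       187.2669
  7        47.50        29.1013       203.7092
  8        47.50        27.1341       217.0727
  9        47.50        25.2998       227.6986
  10      547.50       271.9012     2,719.0119
  Σ                    578.1102     4,108.1227
P = 578.1102; Macaulay duration = 4,108.1227 / 578.1102 = 7.10612 years.
Modified duration = D_Mac / (1 + y) = 7.10612 / 1.0725 = 6.62576 years.

6.626 years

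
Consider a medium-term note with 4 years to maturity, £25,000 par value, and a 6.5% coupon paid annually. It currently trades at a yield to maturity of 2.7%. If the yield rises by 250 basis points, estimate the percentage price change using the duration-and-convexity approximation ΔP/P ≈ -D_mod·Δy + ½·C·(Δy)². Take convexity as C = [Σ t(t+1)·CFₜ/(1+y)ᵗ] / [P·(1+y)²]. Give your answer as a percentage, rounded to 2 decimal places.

With y = 0.027:
  t   CF        PV=CF/(1+0.027)^t    t·PV        t(t+1)·PV
  1     1,625.00     1,582.2785     1,582.2785       3,164.5570
  2     1,625.00     1,540.6801     3,081.3602       9,244.0807
  3     1,625.00     1,500.1754     4,500.5261      18,002.1046
  4    26,625.00    23,933.5897    95,734.3589     478,671.7946
  Σ                 28,556.7237   104,898.5238     509,082.5368
P = 28,556.7237; D_Mac = 3.67334 yrs; D_mod = 3.57677 yrs; C = 16.90203.
Duration effect: -3.57677 × (+0.025) = -0.089419
Convexity effect: 0.5 × 16.90203 × (0.025)² = +0.0052819
ΔP/P ≈ -0.089419 + 0.0052819 = -0.084137 = -8.4137%.

-8.41%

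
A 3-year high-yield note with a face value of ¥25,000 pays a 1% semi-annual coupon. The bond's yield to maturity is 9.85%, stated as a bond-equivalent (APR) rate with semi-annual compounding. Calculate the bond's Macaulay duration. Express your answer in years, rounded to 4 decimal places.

Periodic yield y = 0.04925. Discount each cash flow and weight by its period:
  t   CF        PV=CF/(1+0.04925)^t    t·PV
  1       125.00       119.1327       119.1327
  2       125.00       113.5408       227.0817
  3       125.00       108.2114       324.6342
  4       125.00       103.1322       412.5286
  5       125.00        98.2913       491.4566
  6    25,125.00    18,829.2145   112,975.2871
  Σ                 19,371.5229   114,550.1209
Price P = Σ PV = 19,371.5229.
Macaulay duration = Σ(t·PV) / P = 114,550.1209 / 19,371.5229 = 5.91333 half-year periods.
In years: 5.91333 / 2 = 2.95666 years.

2.9567 years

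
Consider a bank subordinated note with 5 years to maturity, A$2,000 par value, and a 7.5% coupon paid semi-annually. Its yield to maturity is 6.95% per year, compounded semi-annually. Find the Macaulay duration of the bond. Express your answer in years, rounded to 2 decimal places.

Periodic yield y = 0.03475. Discount each cash flow and weight by its period:
  t   CF        PV=CF/(1+0.03475)^t    t·PV
  1        75.00        72.4813        72.4813
  2        75.00        70.0471       140.0943
  3        75.00        67.6947       203.0842
  4        75.00        65.4214       261.6854
  5        75.00        63.2243       316.1215
  6        75.00        61.1010       366.6063
  7        75.00        59.0491       413.3436
  8        75.00        57.0660       456.5284
  9        75.00        55.1496       496.3464
  10    2,075.00     1,474.5644    14,745.6442
  Σ                  2,045.7990    17,471.9356
Price P = Σ PV = 2,045.7990.
Macaulay duration = Σ(t·PV) / P = 17,471.9356 / 2,045.7990 = 8.54040 half-year periods.
In years: 8.54040 / 2 = 4.27020 years.

4.27 years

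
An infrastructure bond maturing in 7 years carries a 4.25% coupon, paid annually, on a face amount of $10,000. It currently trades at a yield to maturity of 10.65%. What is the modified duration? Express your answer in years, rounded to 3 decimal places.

Periodic yield y = 0.1065. First find Macaulay duration:
  t   CF        PV=CF/(1+0.1065)^t    t·PV
  1       425.00       384.0940       384.0940
  2       425.00       347.1252       694.2503
  3       425.00       313.7146       941.1437
  4       425.00       283.5197     1,134.0788
  5       425.00       256.2311     1,281.1555
  6       425.00       231.5690     1,389.4140
  7    10,425.00     5,133.5304    35,934.7126
  Σ                  6,949.7839    41,758.8489
P = 6,949.7839; Macaulay duration = 41,758.8489 / 6,949.7839 = 6.00865 years.
Modified duration = D_Mac / (1 + y) = 6.00865 / 1.1065 = 5.43032 years.

5.430 years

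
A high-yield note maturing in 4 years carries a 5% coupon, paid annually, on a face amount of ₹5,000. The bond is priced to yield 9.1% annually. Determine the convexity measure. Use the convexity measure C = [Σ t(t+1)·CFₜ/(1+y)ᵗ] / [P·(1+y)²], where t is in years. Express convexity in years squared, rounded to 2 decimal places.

15.14

With y = 0.091:
  t   CF        PV=CF/(1+0.091)^t    t·PV        t(t+1)·PV
  1       250.00       229.1476       229.1476         458.2951
  2       250.00       210.0344       420.0689       1,260.2066
  3       250.00       192.5155       577.5466       2,310.1863
  4     5,250.00     3,705.6150    14,822.4602      74,112.3009
  Σ                  4,337.3126    16,049.2232      78,140.9890
P = 4,337.3126.
Convexity = Σ t(t+1)·PV / [P·(1+y)²] = 78,140.9890 / (4,337.3126 × 1.190281) = 15.13592.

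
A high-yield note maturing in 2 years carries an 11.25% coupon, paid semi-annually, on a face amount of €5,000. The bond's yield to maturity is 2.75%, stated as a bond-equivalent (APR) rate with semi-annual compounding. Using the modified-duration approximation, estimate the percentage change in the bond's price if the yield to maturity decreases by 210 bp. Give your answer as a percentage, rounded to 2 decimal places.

+3.85%

Periodic yield y = 0.01375. Modified duration first:
  t   CF        PV=CF/(1+0.01375)^t    t·PV
  1       281.25       277.4353       277.4353
  2       281.25       273.6723       547.3445
  3       281.25       269.9603       809.8810
  4     5,281.25     5,000.4980    20,001.9920
  Σ                  5,821.5658    21,636.6527
P = 5,821.5658; D_Mac = 3.71664 half-year periods = 1.85832 yrs; D_mod = 1.85832/(1+0.01375) = 1.83311 yrs.
ΔP/P ≈ -D_mod · Δy = -1.83311 × (-0.021) = +0.038495 = +3.8495%.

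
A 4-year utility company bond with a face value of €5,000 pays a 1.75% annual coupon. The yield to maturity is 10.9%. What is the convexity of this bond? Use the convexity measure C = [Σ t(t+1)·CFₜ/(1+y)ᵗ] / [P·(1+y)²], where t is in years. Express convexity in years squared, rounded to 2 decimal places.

15.60

With y = 0.109:
  t   CF        PV=CF/(1+0.109)^t    t·PV        t(t+1)·PV
  1        87.50        78.8999        78.8999         157.7998
  2        87.50        71.1451       142.2902         426.8706
  3        87.50        64.1525       192.4574         769.8297
  4     5,087.50     3,363.3978    13,453.5913      67,267.9563
  Σ                  3,577.5953    13,867.2388      68,622.4564
P = 3,577.5953.
Convexity = Σ t(t+1)·PV / [P·(1+y)²] = 68,622.4564 / (3,577.5953 × 1.229881) = 15.59595.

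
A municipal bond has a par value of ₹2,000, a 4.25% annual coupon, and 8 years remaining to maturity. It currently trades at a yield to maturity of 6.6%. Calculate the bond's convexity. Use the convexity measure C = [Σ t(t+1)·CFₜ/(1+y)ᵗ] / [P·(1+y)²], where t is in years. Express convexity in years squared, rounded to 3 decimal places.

With y = 0.066:
  t   CF        PV=CF/(1+0.066)^t    t·PV        t(t+1)·PV
  1        85.00        79.7373        79.7373         159.4747
  2        85.00        74.8005       149.6010         448.8030
  3        85.00        70.1693       210.5080         842.0319
  4        85.00        65.8249       263.2995       1,316.4977
  5        85.00        61.7494       308.7471       1,852.4827
  6        85.00        57.9263       347.5577       2,432.9041
  7        85.00        54.3399       380.3790       3,043.0320
  8     2,085.00     1,250.3984    10,003.1875      90,028.6874
  Σ                  1,714.9461    11,743.0172     100,123.9135
P = 1,714.9461.
Convexity = Σ t(t+1)·PV / [P·(1+y)²] = 100,123.9135 / (1,714.9461 × 1.136356) = 51.37750.

51.377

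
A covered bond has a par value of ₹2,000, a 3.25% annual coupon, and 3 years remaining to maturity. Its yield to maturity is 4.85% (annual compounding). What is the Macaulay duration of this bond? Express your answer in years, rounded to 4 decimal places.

2.9043 years

Periodic yield y = 0.0485. Discount each cash flow and weight by its year:
  t   CF        PV=CF/(1+0.0485)^t    t·PV
  1        65.00        61.9933        61.9933
  2        65.00        59.1257       118.2515
  3     2,065.00     1,791.4915     5,374.4745
  Σ                  1,912.6105     5,554.7193
Price P = Σ PV = 1,912.6105.
Macaulay duration = Σ(t·PV) / P = 5,554.7193 / 1,912.6105 = 2.90426 years.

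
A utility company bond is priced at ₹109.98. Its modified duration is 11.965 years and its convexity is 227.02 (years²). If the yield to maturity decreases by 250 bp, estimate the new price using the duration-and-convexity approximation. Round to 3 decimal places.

Duration effect: -D_mod·Δy = -11.965 × (-0.025) = +0.299125
Convexity effect: ½·C·(Δy)² = 0.5 × 227.02 × (-0.025)² = +0.07094375
ΔP/P ≈ +0.299125 + 0.07094375 = +0.37006875
New price ≈ 109.98 × (1 + 0.37006875) = 150.680161125.

₹150.680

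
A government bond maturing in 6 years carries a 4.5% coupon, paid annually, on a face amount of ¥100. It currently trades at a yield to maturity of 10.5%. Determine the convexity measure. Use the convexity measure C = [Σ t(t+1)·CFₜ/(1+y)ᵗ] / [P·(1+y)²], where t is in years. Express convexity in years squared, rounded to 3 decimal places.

With y = 0.105:
  t   CF        PV=CF/(1+0.105)^t    t·PV        t(t+1)·PV
  1         4.50         4.0724         4.0724           8.1448
  2         4.50         3.6854         7.3709          22.1126
  3         4.50         3.3352        10.0057          40.0227
  4         4.50         3.0183        12.0732          60.3661
  5         4.50         2.7315        13.6575          81.9450
  6       104.50        57.4041       344.4244       2,410.9706
  Σ                     74.2469       391.6040       2,623.5618
P = 74.2469.
Convexity = Σ t(t+1)·PV / [P·(1+y)²] = 2,623.5618 / (74.2469 × 1.221025) = 28.93932.

28.939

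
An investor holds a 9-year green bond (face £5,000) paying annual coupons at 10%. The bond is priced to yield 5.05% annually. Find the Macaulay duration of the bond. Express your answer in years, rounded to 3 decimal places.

6.728 years

Periodic yield y = 0.0505. Discount each cash flow and weight by its year:
  t   CF        PV=CF/(1+0.0505)^t    t·PV
  1       500.00       475.9638       475.9638
  2       500.00       453.0831       906.1663
  3       500.00       431.3024     1,293.9071
  4       500.00       410.5686     1,642.2746
  5       500.00       390.8316     1,954.1582
  6       500.00       372.0435     2,232.2607
  7       500.00       354.1584     2,479.1091
  8       500.00       337.1332     2,697.0658
  9     5,500.00     3,530.1908    31,771.7172
  Σ                  6,755.2755    45,452.6228
Price P = Σ PV = 6,755.2755.
Macaulay duration = Σ(t·PV) / P = 45,452.6228 / 6,755.2755 = 6.72846 years.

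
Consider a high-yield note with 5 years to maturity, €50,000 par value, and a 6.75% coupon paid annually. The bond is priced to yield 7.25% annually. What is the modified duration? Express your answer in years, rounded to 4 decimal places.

Periodic yield y = 0.0725. First find Macaulay duration:
  t   CF        PV=CF/(1+0.0725)^t    t·PV
  1     3,375.00     3,146.8531     3,146.8531
  2     3,375.00     2,934.1288     5,868.2576
  3     3,375.00     2,735.7844     8,207.3533
  4     3,375.00     2,550.8480    10,203.3918
  5    53,375.00    37,614.1614   188,070.8070
  Σ                 48,981.7758   215,496.6629
P = 48,981.7758; Macaulay duration = 215,496.6629 / 48,981.7758 = 4.39953 years.
Modified duration = D_Mac / (1 + y) = 4.39953 / 1.0725 = 4.10212 years.

4.1021 years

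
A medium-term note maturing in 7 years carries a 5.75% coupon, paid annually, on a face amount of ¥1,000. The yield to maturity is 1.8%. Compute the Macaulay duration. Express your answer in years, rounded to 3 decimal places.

6.084 years

Periodic yield y = 0.018. Discount each cash flow and weight by its year:
  t   CF        PV=CF/(1+0.018)^t    t·PV
  1        57.50        56.4833        56.4833
  2        57.50        55.4846       110.9692
  3        57.50        54.5035       163.5105
  4        57.50        53.5398       214.1592
  5        57.50        52.5931       262.9656
  6        57.50        51.6632       309.9791
  7     1,057.50       933.3530     6,533.4710
  Σ                  1,257.6205     7,651.5380
Price P = Σ PV = 1,257.6205.
Macaulay duration = Σ(t·PV) / P = 7,651.5380 / 1,257.6205 = 6.08414 years.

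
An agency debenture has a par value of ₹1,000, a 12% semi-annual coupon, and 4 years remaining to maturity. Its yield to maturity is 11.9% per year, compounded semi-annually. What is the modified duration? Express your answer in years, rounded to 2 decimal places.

3.11 years

Periodic yield y = 0.0595. First find Macaulay duration:
  t   CF        PV=CF/(1+0.0595)^t    t·PV
  1        60.00        56.6305        56.6305
  2        60.00        53.4502       106.9004
  3        60.00        50.4485       151.3455
  4        60.00        47.6154       190.4616
  5        60.00        44.9414       224.7069
  6        60.00        42.4175       254.5052
  7        60.00        40.0354       280.2480
  8     1,060.00       667.5721     5,340.5768
  Σ                  1,003.1111     6,605.3750
P = 1,003.1111; Macaulay duration = 6,605.3750 / 1,003.1111 = 6.58489 half-year periods = 3.29244 years.
Modified duration = D_Mac / (1 + y) = 3.29244 / 1.0595 = 3.10755 years.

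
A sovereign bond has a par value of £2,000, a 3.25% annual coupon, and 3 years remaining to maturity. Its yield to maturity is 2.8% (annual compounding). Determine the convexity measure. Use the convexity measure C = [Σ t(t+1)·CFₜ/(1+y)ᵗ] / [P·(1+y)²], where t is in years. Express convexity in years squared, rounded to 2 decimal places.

With y = 0.028:
  t   CF        PV=CF/(1+0.028)^t    t·PV        t(t+1)·PV
  1        65.00        63.2296        63.2296         126.4591
  2        65.00        61.5074       123.0147         369.0442
  3     2,065.00     1,900.8188     5,702.4563      22,809.8252
  Σ                  2,025.5557     5,888.7006      23,305.3286
P = 2,025.5557.
Convexity = Σ t(t+1)·PV / [P·(1+y)²] = 23,305.3286 / (2,025.5557 × 1.056784) = 10.88742.

10.89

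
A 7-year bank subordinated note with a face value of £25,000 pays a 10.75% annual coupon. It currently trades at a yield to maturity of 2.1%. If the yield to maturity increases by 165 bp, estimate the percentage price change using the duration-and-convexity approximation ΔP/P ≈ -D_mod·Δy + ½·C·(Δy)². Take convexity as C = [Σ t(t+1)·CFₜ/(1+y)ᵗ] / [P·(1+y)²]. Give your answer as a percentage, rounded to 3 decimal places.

With y = 0.021:
  t   CF        PV=CF/(1+0.021)^t    t·PV        t(t+1)·PV
  1     2,687.50     2,632.2233     2,632.2233       5,264.4466
  2     2,687.50     2,578.0836     5,156.1671      15,468.5013
  3     2,687.50     2,525.0574     7,575.1721      30,300.6882
  4     2,687.50     2,473.1218     9,892.4872      49,462.4359
  5     2,687.50     2,422.2545    12,111.2723      72,667.6335
  6     2,687.50     2,372.4333    14,234.6001      99,642.2007
  7    27,687.50    23,938.8646   167,572.0524   1,340,576.4195
  Σ                 38,942.0384   219,173.9744   1,613,382.3258
P = 38,942.0384; D_Mac = 5.62821 yrs; D_mod = 5.51245 yrs; C = 39.74359.
Duration effect: -5.51245 × (+0.0165) = -0.090955
Convexity effect: 0.5 × 39.74359 × (0.0165)² = +0.0054101
ΔP/P ≈ -0.090955 + 0.0054101 = -0.085545 = -8.5545%.

-8.555%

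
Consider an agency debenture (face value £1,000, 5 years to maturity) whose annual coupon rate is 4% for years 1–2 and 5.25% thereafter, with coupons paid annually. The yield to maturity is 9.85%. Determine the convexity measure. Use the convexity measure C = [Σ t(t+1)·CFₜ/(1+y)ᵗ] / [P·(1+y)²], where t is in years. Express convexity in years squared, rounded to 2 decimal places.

With y = 0.0985:
  t   CF        PV=CF/(1+0.0985)^t    t·PV        t(t+1)·PV
  1        40.00        36.4133        36.4133          72.8266
  2        40.00        33.1482        66.2964         198.8892
  3        52.50        39.6058       118.8175         475.2700
  4        52.50        36.0545       144.2179         721.0893
  5     1,052.50       657.9938     3,289.9690      19,739.8139
  Σ                    803.2156     3,655.7140      21,207.8889
P = 803.2156.
Convexity = Σ t(t+1)·PV / [P·(1+y)²] = 21,207.8889 / (803.2156 × 1.206702) = 21.88090.

21.88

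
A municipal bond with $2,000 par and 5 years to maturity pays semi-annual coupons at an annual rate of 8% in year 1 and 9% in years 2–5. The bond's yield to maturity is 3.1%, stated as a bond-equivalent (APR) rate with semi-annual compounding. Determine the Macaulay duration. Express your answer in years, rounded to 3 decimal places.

4.274 years

Periodic yield y = 0.0155. Discount each cash flow and weight by its period:
  t   CF        PV=CF/(1+0.0155)^t    t·PV
  1        80.00        78.7789        78.7789
  2        80.00        77.5765       155.1530
  3        90.00        85.9415       257.8244
  4        90.00        84.6297       338.5188
  5        90.00        83.3380       416.6898
  6        90.00        82.0659       492.3956
  7        90.00        80.8133       565.6933
  8        90.00        79.5798       636.6388
  9        90.00        78.3652       705.2867
  10    2,090.00     1,792.0372    17,920.3715
  Σ                  2,523.1260    21,567.3508
Price P = Σ PV = 2,523.1260.
Macaulay duration = Σ(t·PV) / P = 21,567.3508 / 2,523.1260 = 8.54787 half-year periods.
In years: 8.54787 / 2 = 4.27393 years.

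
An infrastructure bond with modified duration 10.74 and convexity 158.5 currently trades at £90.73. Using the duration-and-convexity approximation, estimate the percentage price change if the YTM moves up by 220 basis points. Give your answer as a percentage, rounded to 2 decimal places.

-19.79%

Duration effect: -D_mod·Δy = -10.74 × (+0.022) = -0.236280
Convexity effect: ½·C·(Δy)² = 0.5 × 158.5 × (0.022)² = +0.0383570
ΔP/P ≈ -0.236280 + 0.0383570 = -0.197923
= -19.7923%.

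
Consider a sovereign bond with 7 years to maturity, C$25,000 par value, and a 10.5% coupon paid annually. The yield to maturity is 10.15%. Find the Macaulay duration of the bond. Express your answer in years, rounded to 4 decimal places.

Periodic yield y = 0.1015. Discount each cash flow and weight by its year:
  t   CF        PV=CF/(1+0.1015)^t    t·PV
  1     2,625.00     2,383.1139     2,383.1139
  2     2,625.00     2,163.5170     4,327.0339
  3     2,625.00     1,964.1552     5,892.4656
  4     2,625.00     1,783.1641     7,132.6562
  5     2,625.00     1,618.8507     8,094.2536
  6     2,625.00     1,469.6784     8,818.0701
  7    27,625.00    14,041.4118    98,289.8826
  Σ                 25,423.8910   134,937.4760
Price P = Σ PV = 25,423.8910.
Macaulay duration = Σ(t·PV) / P = 134,937.4760 / 25,423.8910 = 5.30751 years.

5.3075 years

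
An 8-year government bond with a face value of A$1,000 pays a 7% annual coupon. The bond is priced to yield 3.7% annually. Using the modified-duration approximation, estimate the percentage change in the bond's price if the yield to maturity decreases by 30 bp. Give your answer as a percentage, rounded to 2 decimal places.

+1.90%

Periodic yield y = 0.037. Modified duration first:
  t   CF        PV=CF/(1+0.037)^t    t·PV
  1        70.00        67.5024        67.5024
  2        70.00        65.0939       130.1879
  3        70.00        62.7714       188.3142
  4        70.00        60.5317       242.1269
  5        70.00        58.3720       291.8598
  6        70.00        56.2893       337.7355
  7        70.00        54.2809       379.9660
  8     1,070.00       800.1174     6,400.9394
  Σ                  1,224.9590     8,038.6321
P = 1,224.9590; D_Mac = 6.56237 yrs; D_mod = 6.56237/(1+0.037) = 6.32822 yrs.
ΔP/P ≈ -D_mod · Δy = -6.32822 × (-0.003) = +0.018985 = +1.8985%.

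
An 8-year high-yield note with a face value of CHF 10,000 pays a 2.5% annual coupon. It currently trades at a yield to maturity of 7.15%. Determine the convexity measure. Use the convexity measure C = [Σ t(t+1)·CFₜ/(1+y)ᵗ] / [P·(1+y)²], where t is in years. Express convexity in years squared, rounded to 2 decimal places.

54.58

With y = 0.0715:
  t   CF        PV=CF/(1+0.0715)^t    t·PV        t(t+1)·PV
  1       250.00       233.3178       233.3178         466.6356
  2       250.00       217.7487       435.4975       1,306.4925
  3       250.00       203.2186       609.6558       2,438.6234
  4       250.00       189.6581       758.6322       3,793.1612
  5       250.00       177.0024       885.0120       5,310.0717
  6       250.00       165.1912       991.1473       6,938.0312
  7       250.00       154.1682     1,079.1773       8,633.4188
  8    10,250.00     5,899.1096    47,192.8765     424,735.8886
  Σ                  7,239.4146    52,185.3165     453,622.3229
P = 7,239.4146.
Convexity = Σ t(t+1)·PV / [P·(1+y)²] = 453,622.3229 / (7,239.4146 × 1.148112) = 54.57662.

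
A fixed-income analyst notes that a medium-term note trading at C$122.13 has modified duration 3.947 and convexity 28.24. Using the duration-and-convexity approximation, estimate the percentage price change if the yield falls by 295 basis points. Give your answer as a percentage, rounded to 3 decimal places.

Duration effect: -D_mod·Δy = -3.947 × (-0.0295) = +0.1164365
Convexity effect: ½·C·(Δy)² = 0.5 × 28.24 × (-0.0295)² = +0.01228793
ΔP/P ≈ +0.1164365 + 0.01228793 = +0.12872443
= +12.872443%.

+12.872%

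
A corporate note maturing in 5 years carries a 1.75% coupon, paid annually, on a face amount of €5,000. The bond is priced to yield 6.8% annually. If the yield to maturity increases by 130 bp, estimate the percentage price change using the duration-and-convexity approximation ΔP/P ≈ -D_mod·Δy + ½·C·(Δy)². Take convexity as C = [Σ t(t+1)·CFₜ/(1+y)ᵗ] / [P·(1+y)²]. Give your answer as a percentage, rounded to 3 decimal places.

With y = 0.068:
  t   CF        PV=CF/(1+0.068)^t    t·PV        t(t+1)·PV
  1        87.50        81.9288        81.9288         163.8577
  2        87.50        76.7124       153.4248         460.2744
  3        87.50        71.8281       215.4843         861.9370
  4        87.50        67.2548       269.0190       1,345.0952
  5     5,087.50     3,661.4083    18,307.0414     109,842.2483
  Σ                  3,959.1324    19,026.8983     112,673.4126
P = 3,959.1324; D_Mac = 4.80583 yrs; D_mod = 4.49984 yrs; C = 24.95048.
Duration effect: -4.49984 × (+0.013) = -0.058498
Convexity effect: 0.5 × 24.95048 × (0.013)² = +0.0021083
ΔP/P ≈ -0.058498 + 0.0021083 = -0.056390 = -5.6390%.

-5.639%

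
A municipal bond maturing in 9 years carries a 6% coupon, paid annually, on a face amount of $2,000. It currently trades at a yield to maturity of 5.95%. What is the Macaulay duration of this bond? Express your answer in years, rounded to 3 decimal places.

7.213 years

Periodic yield y = 0.0595. Discount each cash flow and weight by its year:
  t   CF        PV=CF/(1+0.0595)^t    t·PV
  1       120.00       113.2610       113.2610
  2       120.00       106.9004       213.8008
  3       120.00       100.8970       302.6911
  4       120.00        95.2308       380.9232
  5       120.00        89.8828       449.4138
  6       120.00        84.8351       509.0105
  7       120.00        80.0709       560.4961
  8       120.00        75.5742       604.5936
  9     2,120.00     1,260.1644    11,341.4797
  Σ                  2,006.8165    14,475.6697
Price P = Σ PV = 2,006.8165.
Macaulay duration = Σ(t·PV) / P = 14,475.6697 / 2,006.8165 = 7.21325 years.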